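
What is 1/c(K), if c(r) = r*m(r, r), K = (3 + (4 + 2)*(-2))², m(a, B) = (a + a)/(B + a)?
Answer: 1/81 ≈ 0.012346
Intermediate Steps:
m(a, B) = 2*a/(B + a) (m(a, B) = (2*a)/(B + a) = 2*a/(B + a))
K = 81 (K = (3 + 6*(-2))² = (3 - 12)² = (-9)² = 81)
c(r) = r (c(r) = r*(2*r/(r + r)) = r*(2*r/((2*r))) = r*(2*r*(1/(2*r))) = r*1 = r)
1/c(K) = 1/81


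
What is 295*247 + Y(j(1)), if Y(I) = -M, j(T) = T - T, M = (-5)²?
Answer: 72840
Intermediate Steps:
M = 25
j(T) = 0
Y(I) = -25 (Y(I) = -1*25 = -25)
295*247 + Y(j(1)) = 295*247 - 25 = 72865 - 25 = 72840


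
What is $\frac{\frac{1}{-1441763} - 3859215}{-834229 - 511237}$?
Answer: $\frac{2782036698023}{969921548279} \approx 2.8683$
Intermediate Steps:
$\frac{\frac{1}{-1441763} - 3859215}{-834229 - 511237} = \frac{- \frac{1}{1441763} - 3859215}{-1345466} = \left(- \frac{5564073396046}{1441763}\right) \left(- \frac{1}{1345466}\right) = \frac{2782036698023}{969921548279}$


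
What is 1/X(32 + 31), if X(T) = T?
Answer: 1/63 ≈ 0.015873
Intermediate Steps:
1/X(32 + 31) = 1/(32 + 31) = 1/63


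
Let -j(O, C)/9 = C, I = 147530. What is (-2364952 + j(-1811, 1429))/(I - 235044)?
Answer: 2377813/87514 ≈ 27.171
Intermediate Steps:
j(O, C) = -9*C
(-2364952 + j(-1811, 1429))/(I - 235044) = (-2364952 - 9*1429)/(147530 - 235044) = (-2364952 - 12861)/(-87514) = -2377813*(-1/87514) = 2377813/87514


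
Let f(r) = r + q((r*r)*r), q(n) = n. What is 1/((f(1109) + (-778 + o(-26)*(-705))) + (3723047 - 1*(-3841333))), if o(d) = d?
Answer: 1/1371521070 ≈ 7.2912e-10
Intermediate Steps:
f(r) = r + r³ (f(r) = r + (r*r)*r = r + r²*r = r + r³)
1/((f(1109) + (-778 + o(-26)*(-705))) + (3723047 - 1*(-3841333))) = 1/(((1109 + 1109³) + (-778 - 26*(-705))) + (3723047 - 1*(-3841333))) = 1/(((1109 + 1363938029) + (-778 + 18330)) + (3723047 + 3841333)) = 1/((1363939138 + 17552) + 7564380) = 1/(1363956690 + 7564380) = 1/1371521070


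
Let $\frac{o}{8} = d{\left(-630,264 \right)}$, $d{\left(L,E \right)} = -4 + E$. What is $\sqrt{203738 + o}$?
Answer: $\sqrt{205818} \approx 453.67$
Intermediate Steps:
$o = 2080$ ($o = 8 \left(-4 + 264\right) = 8 \cdot 260 = 2080$)
$\sqrt{203738 + o} = \sqrt{203738 + 2080} = \sqrt{205818}$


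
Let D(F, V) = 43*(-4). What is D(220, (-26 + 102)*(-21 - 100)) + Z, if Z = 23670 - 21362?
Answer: 2136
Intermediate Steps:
Z = 2308
D(F, V) = -172
D(220, (-26 + 102)*(-21 - 100)) + Z = -172 + 2308 = 2136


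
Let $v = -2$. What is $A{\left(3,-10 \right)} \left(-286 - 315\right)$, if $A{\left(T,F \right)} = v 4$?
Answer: $4808$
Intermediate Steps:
$A{\left(T,F \right)} = -8$ ($A{\left(T,F \right)} = \left(-2\right) 4 = -8$)
$A{\left(3,-10 \right)} \left(-286 - 315\right) = - 8 \left(-286 - 315\right) = \left(-8\right) \left(-601\right) = 4808$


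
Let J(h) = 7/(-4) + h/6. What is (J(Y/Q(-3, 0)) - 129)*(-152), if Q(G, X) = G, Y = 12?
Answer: 59926/3 ≈ 19975.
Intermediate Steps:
J(h) = -7/4 + h/6 (J(h) = 7*(-1/4) + h*(1/6) = -7/4 + h/6)
(J(Y/Q(-3, 0)) - 129)*(-152) = ((-7/4 + (12/(-3))/6) - 129)*(-152) = ((-7/4 + (12*(-1/3))/6) - 129)*(-152) = ((-7/4 + (1/6)*(-4)) - 129)*(-152) = ((-7/4 - 2/3) - 129)*(-152) = (-29/12 - 129)*(-152) = -1577/12*(-152) = 59926/3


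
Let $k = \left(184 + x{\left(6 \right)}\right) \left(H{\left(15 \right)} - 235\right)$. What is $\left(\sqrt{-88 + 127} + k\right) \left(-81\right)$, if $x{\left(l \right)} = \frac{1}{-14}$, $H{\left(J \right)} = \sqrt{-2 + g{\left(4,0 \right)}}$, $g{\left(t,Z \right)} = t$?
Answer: $\frac{49015125}{14} - 81 \sqrt{39} - \frac{208575 \sqrt{2}}{14} \approx 3.4795 \cdot 10^{6}$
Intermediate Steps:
$H{\left(J \right)} = \sqrt{2}$ ($H{\left(J \right)} = \sqrt{-2 + 4} = \sqrt{2}$)
$x{\left(l \right)} = - \frac{1}{14}$
$k = - \frac{605125}{14} + \frac{2575 \sqrt{2}}{14}$ ($k = \left(184 - \frac{1}{14}\right) \left(\sqrt{2} - 235\right) = \frac{2575 \left(-235 + \sqrt{2}\right)}{14} = - \frac{605125}{14} + \frac{2575 \sqrt{2}}{14} \approx -42963.0$)
$\left(\sqrt{-88 + 127} + k\right) \left(-81\right) = \left(\sqrt{-88 + 127} - \left(\frac{605125}{14} - \frac{2575 \sqrt{2}}{14}\right)\right) \left(-81\right) = \left(\sqrt{39} - \left(\frac{605125}{14} - \frac{2575 \sqrt{2}}{14}\right)\right) \left(-81\right) = \left(- \frac{605125}{14} + \sqrt{39} + \frac{2575 \sqrt{2}}{14}\right) \left(-81\right) = \frac{49015125}{14} - 81 \sqrt{39} - \frac{208575 \sqrt{2}}{14}$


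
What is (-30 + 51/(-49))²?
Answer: 2313441/2401 ≈ 963.53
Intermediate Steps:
(-30 + 51/(-49))² = (-30 + 51*(-1/49))² = (-30 - 51/49)² = (-1521/49)² = 2313441/2401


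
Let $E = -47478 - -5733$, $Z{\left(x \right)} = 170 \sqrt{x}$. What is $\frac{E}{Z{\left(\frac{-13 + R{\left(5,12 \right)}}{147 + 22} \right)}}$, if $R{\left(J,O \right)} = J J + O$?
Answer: $- \frac{36179 \sqrt{6}}{136} \approx -651.62$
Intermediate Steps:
$R{\left(J,O \right)} = O + J^{2}$ ($R{\left(J,O \right)} = J^{2} + O = O + J^{2}$)
$E = -41745$ ($E = -47478 + 5733 = -41745$)
$\frac{E}{Z{\left(\frac{-13 + R{\left(5,12 \right)}}{147 + 22} \right)}} = - \frac{41745}{170 \sqrt{\frac{-13 + \left(12 + 5^{2}\right)}{147 + 22}}} = - \frac{41745}{170 \sqrt{\frac{-13 + \left(12 + 25\right)}{169}}} = - \frac{41745}{170 \sqrt{\left(-13 + 37\right) \frac{1}{169}}} = - \frac{41745}{170 \sqrt{24 \cdot \frac{1}{169}}} = - \frac{41745}{170 \sqrt{\frac{24}{169}}} = - \frac{41745}{170 \frac{2 \sqrt{6}}{13}} = - \frac{41745}{\frac{340}{13} \sqrt{6}} = - 41745 \frac{13 \sqrt{6}}{2040} = - \frac{36179 \sqrt{6}}{136}$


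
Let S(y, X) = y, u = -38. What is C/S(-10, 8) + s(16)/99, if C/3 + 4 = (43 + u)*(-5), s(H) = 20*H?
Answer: 11813/990 ≈ 11.932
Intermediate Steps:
C = -87 (C = -12 + 3*((43 - 38)*(-5)) = -12 + 3*(5*(-5)) = -12 + 3*(-25) = -12 - 75 = -87)
C/S(-10, 8) + s(16)/99 = -87/(-10) + (20*16)/99 = -87*(-1/10) + 320*(1/99) = 87/10 + 320/99 = 11813/990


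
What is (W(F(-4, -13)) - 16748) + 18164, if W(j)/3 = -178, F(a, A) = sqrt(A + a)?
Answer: 882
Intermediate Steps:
W(j) = -534 (W(j) = 3*(-178) = -534)
(W(F(-4, -13)) - 16748) + 18164 = (-534 - 16748) + 18164 = -17282 + 18164 = 882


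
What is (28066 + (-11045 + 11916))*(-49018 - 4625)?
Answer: -1552267491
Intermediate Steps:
(28066 + (-11045 + 11916))*(-49018 - 4625) = (28066 + 871)*(-53643) = 28937*(-53643) = -1552267491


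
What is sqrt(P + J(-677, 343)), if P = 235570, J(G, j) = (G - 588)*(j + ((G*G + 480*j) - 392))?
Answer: I*sqrt(787758230) ≈ 28067.0*I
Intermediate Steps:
J(G, j) = (-588 + G)*(-392 + G**2 + 481*j) (J(G, j) = (-588 + G)*(j + ((G**2 + 480*j) - 392)) = (-588 + G)*(j + (-392 + G**2 + 480*j)) = (-588 + G)*(-392 + G**2 + 481*j))
sqrt(P + J(-677, 343)) = sqrt(235570 + (230496 + (-677)**3 - 282828*343 - 588*(-677)**2 - 392*(-677) + 481*(-677)*343)) = sqrt(235570 + (230496 - 310288733 - 97010004 - 588*458329 + 265384 - 111693491)) = sqrt(235570 + (230496 - 310288733 - 97010004 - 269497452 + 265384 - 111693491)) = sqrt(235570 - 787993800) = sqrt(-787758230) = I*sqrt(787758230)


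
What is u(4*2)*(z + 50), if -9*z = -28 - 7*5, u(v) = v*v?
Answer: 3648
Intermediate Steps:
u(v) = v**2
z = 7 (z = -(-28 - 7*5)/9 = -(-28 - 1*35)/9 = -(-28 - 35)/9 = -1/9*(-63) = 7)
u(4*2)*(z + 50) = (4*2)**2*(7 + 50) = 8**2*57 = 64*57 = 3648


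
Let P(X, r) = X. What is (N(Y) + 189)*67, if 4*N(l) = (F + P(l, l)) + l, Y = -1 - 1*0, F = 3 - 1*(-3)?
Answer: 12730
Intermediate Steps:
F = 6 (F = 3 + 3 = 6)
Y = -1 (Y = -1 + 0 = -1)
N(l) = 3/2 + l/2 (N(l) = ((6 + l) + l)/4 = (6 + 2*l)/4 = 3/2 + l/2)
(N(Y) + 189)*67 = ((3/2 + (½)*(-1)) + 189)*67 = ((3/2 - ½) + 189)*67 = (1 + 189)*67 = 190*67 = 12730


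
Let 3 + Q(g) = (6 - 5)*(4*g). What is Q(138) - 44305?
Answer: -43756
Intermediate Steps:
Q(g) = -3 + 4*g (Q(g) = -3 + (6 - 5)*(4*g) = -3 + 1*(4*g) = -3 + 4*g)
Q(138) - 44305 = (-3 + 4*138) - 44305 = (-3 + 552) - 44305 = 549 - 44305 = -43756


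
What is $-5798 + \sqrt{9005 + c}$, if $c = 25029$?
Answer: $-5798 + \sqrt{34034} \approx -5613.5$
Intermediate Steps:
$-5798 + \sqrt{9005 + c} = -5798 + \sqrt{9005 + 25029} = -5798 + \sqrt{34034}$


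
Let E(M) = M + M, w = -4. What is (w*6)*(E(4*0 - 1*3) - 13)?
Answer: 456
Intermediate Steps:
E(M) = 2*M
(w*6)*(E(4*0 - 1*3) - 13) = (-4*6)*(2*(4*0 - 1*3) - 13) = -24*(2*(0 - 3) - 13) = -24*(2*(-3) - 13) = -24*(-6 - 13) = -24*(-19) = 456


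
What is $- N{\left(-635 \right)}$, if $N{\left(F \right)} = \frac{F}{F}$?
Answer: $-1$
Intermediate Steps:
$N{\left(F \right)} = 1$
$- N{\left(-635 \right)} = \left(-1\right) 1 = -1$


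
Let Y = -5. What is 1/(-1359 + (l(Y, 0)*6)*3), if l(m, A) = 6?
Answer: -1/1251 ≈ -0.00079936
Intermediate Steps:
1/(-1359 + (l(Y, 0)*6)*3) = 1/(-1359 + (6*6)*3) = 1/(-1359 + 36*3) = 1/(-1359 + 108) = 1/(-1251) = -1/1251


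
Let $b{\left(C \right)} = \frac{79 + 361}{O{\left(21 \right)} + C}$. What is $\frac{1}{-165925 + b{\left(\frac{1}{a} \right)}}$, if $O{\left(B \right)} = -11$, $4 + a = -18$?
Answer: $- \frac{243}{40329455} \approx -6.0254 \cdot 10^{-6}$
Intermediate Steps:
$a = -22$ ($a = -4 - 18 = -22$)
$b{\left(C \right)} = \frac{440}{-11 + C}$ ($b{\left(C \right)} = \frac{79 + 361}{-11 + C} = \frac{440}{-11 + C}$)
$\frac{1}{-165925 + b{\left(\frac{1}{a} \right)}} = \frac{1}{-165925 + \frac{440}{-11 + \frac{1}{-22}}} = \frac{1}{-165925 + \frac{440}{-11 - \frac{1}{22}}} = \frac{1}{-165925 + \frac{440}{- \frac{243}{22}}} = \frac{1}{-165925 + 440 \left(- \frac{22}{243}\right)} = \frac{1}{-165925 - \frac{9680}{243}} = \frac{1}{- \frac{40329455}{243}} = - \frac{243}{40329455}$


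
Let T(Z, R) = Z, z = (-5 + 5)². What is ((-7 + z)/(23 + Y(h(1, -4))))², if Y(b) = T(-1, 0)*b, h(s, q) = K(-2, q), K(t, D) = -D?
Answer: 49/361 ≈ 0.13573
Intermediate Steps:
z = 0 (z = 0² = 0)
h(s, q) = -q
Y(b) = -b
((-7 + z)/(23 + Y(h(1, -4))))² = ((-7 + 0)/(23 - (-1)*(-4)))² = (-7/(23 - 1*4))² = (-7/(23 - 4))² = (-7/19)² = 49/361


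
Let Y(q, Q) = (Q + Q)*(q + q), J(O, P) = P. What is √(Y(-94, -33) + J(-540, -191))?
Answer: √12217 ≈ 110.53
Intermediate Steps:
Y(q, Q) = 4*Q*q (Y(q, Q) = (2*Q)*(2*q) = 4*Q*q)
√(Y(-94, -33) + J(-540, -191)) = √(4*(-33)*(-94) - 191) = √(12408 - 191) = √12217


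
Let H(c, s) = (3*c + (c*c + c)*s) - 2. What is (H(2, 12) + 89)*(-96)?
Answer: -15840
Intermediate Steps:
H(c, s) = -2 + 3*c + s*(c + c²) (H(c, s) = (3*c + (c² + c)*s) - 2 = (3*c + (c + c²)*s) - 2 = (3*c + s*(c + c²)) - 2 = -2 + 3*c + s*(c + c²))
(H(2, 12) + 89)*(-96) = ((-2 + 3*2 + 2*12 + 12*2²) + 89)*(-96) = ((-2 + 6 + 24 + 12*4) + 89)*(-96) = ((-2 + 6 + 24 + 48) + 89)*(-96) = (76 + 89)*(-96) = 165*(-96) = -15840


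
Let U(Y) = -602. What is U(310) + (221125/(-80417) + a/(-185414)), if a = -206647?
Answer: -310360868863/514153022 ≈ -603.63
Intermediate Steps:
U(310) + (221125/(-80417) + a/(-185414)) = -602 + (221125/(-80417) - 206647/(-185414)) = -602 + (221125*(-1/80417) - 206647*(-1/185414)) = -602 + (-7625/2773 + 206647/185414) = -602 - 840749619/514153022 = -310360868863/514153022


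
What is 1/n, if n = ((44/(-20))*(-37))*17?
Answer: 5/6919 ≈ 0.00072265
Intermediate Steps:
n = 6919/5 (n = ((44*(-1/20))*(-37))*17 = -11/5*(-37)*17 = (407/5)*17 = 6919/5 ≈ 1383.8)
1/n = 1/(6919/5) = 5/6919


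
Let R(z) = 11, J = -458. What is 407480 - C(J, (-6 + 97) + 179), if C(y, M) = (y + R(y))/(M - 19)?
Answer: 102277927/251 ≈ 4.0748e+5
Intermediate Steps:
C(y, M) = (11 + y)/(-19 + M) (C(y, M) = (y + 11)/(M - 19) = (11 + y)/(-19 + M))
407480 - C(J, (-6 + 97) + 179) = 407480 - (11 - 458)/(-19 + ((-6 + 97) + 179)) = 407480 - (-447)/(-19 + (91 + 179)) = 407480 - (-447)/(-19 + 270) = 407480 - (-447)/251 = 407480 - 1*(-447/251) = 407480 + 447/251 = 102277927/251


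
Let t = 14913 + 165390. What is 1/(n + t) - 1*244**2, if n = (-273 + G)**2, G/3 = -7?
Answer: -15880573103/266739 ≈ -59536.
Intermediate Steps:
G = -21 (G = 3*(-7) = -21)
t = 180303
n = 86436 (n = (-273 - 21)**2 = (-294)**2 = 86436)
1/(n + t) - 1*244**2 = 1/(86436 + 180303) - 1*244**2 = 1/266739 - 1*59536 = 1/266739 - 59536 = -15880573103/266739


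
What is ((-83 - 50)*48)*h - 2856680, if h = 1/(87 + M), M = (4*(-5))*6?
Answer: -31421352/11 ≈ -2.8565e+6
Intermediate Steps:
M = -120 (M = -20*6 = -120)
h = -1/33 (h = 1/(87 - 120) = 1/(-33) = -1/33 ≈ -0.030303)
((-83 - 50)*48)*h - 2856680 = ((-83 - 50)*48)*(-1/33) - 2856680 = -133*48*(-1/33) - 2856680 = -6384*(-1/33) - 2856680 = 2128/11 - 2856680 = -31421352/11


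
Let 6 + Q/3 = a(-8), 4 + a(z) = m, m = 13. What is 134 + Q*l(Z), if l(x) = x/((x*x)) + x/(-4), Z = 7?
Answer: 3347/28 ≈ 119.54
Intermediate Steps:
a(z) = 9 (a(z) = -4 + 13 = 9)
l(x) = 1/x - x/4 (l(x) = x/(x**2) + x*(-1/4) = x/x**2 - x/4 = 1/x - x/4)
Q = 9 (Q = -18 + 3*9 = -18 + 27 = 9)
134 + Q*l(Z) = 134 + 9*(1/7 - 1/4*7) = 134 + 9*(1/7 - 7/4) = 134 + 9*(-45/28) = 134 - 405/28 = 3347/28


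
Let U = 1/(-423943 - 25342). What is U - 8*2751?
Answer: -9887864281/449285 ≈ -22008.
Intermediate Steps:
U = -1/449285 (U = 1/(-449285) = -1/449285 ≈ -2.2258e-6)
U - 8*2751 = -1/449285 - 8*2751 = -1/449285 - 22008 = -9887864281/449285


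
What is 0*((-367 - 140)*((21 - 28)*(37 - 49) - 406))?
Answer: 0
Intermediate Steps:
0*((-367 - 140)*((21 - 28)*(37 - 49) - 406)) = 0*(-507*(-7*(-12) - 406)) = 0*(-507*(84 - 406)) = 0*(-507*(-322)) = 0*163254 = 0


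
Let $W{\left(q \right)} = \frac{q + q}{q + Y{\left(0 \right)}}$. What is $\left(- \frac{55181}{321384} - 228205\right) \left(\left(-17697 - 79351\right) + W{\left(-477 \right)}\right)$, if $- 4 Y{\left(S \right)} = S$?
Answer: $\frac{508392737569889}{22956} \approx 2.2146 \cdot 10^{10}$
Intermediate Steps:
$Y{\left(S \right)} = - \frac{S}{4}$
$W{\left(q \right)} = 2$ ($W{\left(q \right)} = \frac{q + q}{q - 0} = \frac{2 q}{q + 0} = \frac{2 q}{q} = 2$)
$\left(- \frac{55181}{321384} - 228205\right) \left(\left(-17697 - 79351\right) + W{\left(-477 \right)}\right) = \left(- \frac{55181}{321384} - 228205\right) \left(\left(-17697 - 79351\right) + 2\right) = \left(\left(-55181\right) \frac{1}{321384} - 228205\right) \left(\left(-17697 - 79351\right) + 2\right) = \left(- \frac{7883}{45912} - 228205\right) \left(-97048 + 2\right) = \left(- \frac{10477355843}{45912}\right) \left(-97046\right) = \frac{508392737569889}{22956}$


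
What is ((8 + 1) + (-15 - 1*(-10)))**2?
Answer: 16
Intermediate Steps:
((8 + 1) + (-15 - 1*(-10)))**2 = (9 + (-15 + 10))**2 = (9 - 5)**2 = 4**2 = 16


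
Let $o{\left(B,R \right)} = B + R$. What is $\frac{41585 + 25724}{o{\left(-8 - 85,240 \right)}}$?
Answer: $\frac{67309}{147} \approx 457.88$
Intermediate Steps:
$\frac{41585 + 25724}{o{\left(-8 - 85,240 \right)}} = \frac{41585 + 25724}{\left(-8 - 85\right) + 240} = \frac{67309}{-93 + 240} = \frac{67309}{147}$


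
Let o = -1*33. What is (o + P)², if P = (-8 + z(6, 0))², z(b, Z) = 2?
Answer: 9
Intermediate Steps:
o = -33
P = 36 (P = (-8 + 2)² = (-6)² = 36)
(o + P)² = (-33 + 36)² = 3² = 9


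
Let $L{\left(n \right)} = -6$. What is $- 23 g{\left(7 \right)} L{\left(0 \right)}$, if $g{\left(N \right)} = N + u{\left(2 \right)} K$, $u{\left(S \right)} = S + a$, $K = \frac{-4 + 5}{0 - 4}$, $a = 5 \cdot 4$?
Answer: $207$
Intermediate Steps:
$a = 20$
$K = - \frac{1}{4}$ ($K = 1 \frac{1}{-4} = 1 \left(- \frac{1}{4}\right) = - \frac{1}{4} \approx -0.25$)
$u{\left(S \right)} = 20 + S$ ($u{\left(S \right)} = S + 20 = 20 + S$)
$g{\left(N \right)} = - \frac{11}{2} + N$ ($g{\left(N \right)} = N + \left(20 + 2\right) \left(- \frac{1}{4}\right) = N + 22 \left(- \frac{1}{4}\right) = N - \frac{11}{2} = - \frac{11}{2} + N$)
$- 23 g{\left(7 \right)} L{\left(0 \right)} = - 23 \left(- \frac{11}{2} + 7\right) \left(-6\right) = \left(-23\right) \frac{3}{2} \left(-6\right) = \left(- \frac{69}{2}\right) \left(-6\right) = 207$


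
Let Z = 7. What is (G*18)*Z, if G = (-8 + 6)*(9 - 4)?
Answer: -1260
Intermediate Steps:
G = -10 (G = -2*5 = -10)
(G*18)*Z = -10*18*7 = -180*7 = -1260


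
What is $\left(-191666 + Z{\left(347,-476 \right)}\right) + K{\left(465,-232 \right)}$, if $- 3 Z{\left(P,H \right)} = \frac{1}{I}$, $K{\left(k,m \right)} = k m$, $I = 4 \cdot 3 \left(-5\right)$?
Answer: $- \frac{53918279}{180} \approx -2.9955 \cdot 10^{5}$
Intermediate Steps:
$I = -60$ ($I = 12 \left(-5\right) = -60$)
$Z{\left(P,H \right)} = \frac{1}{180}$ ($Z{\left(P,H \right)} = - \frac{1}{3 \left(-60\right)} = \left(- \frac{1}{3}\right) \left(- \frac{1}{60}\right) = \frac{1}{180}$)
$\left(-191666 + Z{\left(347,-476 \right)}\right) + K{\left(465,-232 \right)} = \left(-191666 + \frac{1}{180}\right) + 465 \left(-232\right) = - \frac{34499879}{180} - 107880 = - \frac{53918279}{180}$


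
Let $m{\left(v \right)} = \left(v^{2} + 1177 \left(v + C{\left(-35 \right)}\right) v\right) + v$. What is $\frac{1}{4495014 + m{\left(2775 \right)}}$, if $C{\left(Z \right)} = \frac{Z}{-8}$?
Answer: $\frac{8}{72720988437} \approx 1.1001 \cdot 10^{-10}$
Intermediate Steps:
$C{\left(Z \right)} = - \frac{Z}{8}$ ($C{\left(Z \right)} = Z \left(- \frac{1}{8}\right) = - \frac{Z}{8}$)
$m{\left(v \right)} = v + v^{2} + v \left(\frac{41195}{8} + 1177 v\right)$ ($m{\left(v \right)} = \left(v^{2} + 1177 \left(v - - \frac{35}{8}\right) v\right) + v = \left(v^{2} + 1177 \left(v + \frac{35}{8}\right) v\right) + v = \left(v^{2} + 1177 \left(\frac{35}{8} + v\right) v\right) + v = \left(v^{2} + \left(\frac{41195}{8} + 1177 v\right) v\right) + v = \left(v^{2} + v \left(\frac{41195}{8} + 1177 v\right)\right) + v = v + v^{2} + v \left(\frac{41195}{8} + 1177 v\right)$)
$\frac{1}{4495014 + m{\left(2775 \right)}} = \frac{1}{4495014 + \frac{1}{8} \cdot 2775 \left(41203 + 9424 \cdot 2775\right)} = \frac{1}{4495014 + \frac{1}{8} \cdot 2775 \left(41203 + 26151600\right)} = \frac{1}{4495014 + \frac{1}{8} \cdot 2775 \cdot 26192803} = \frac{1}{4495014 + \frac{72685028325}{8}} = \frac{1}{\frac{72720988437}{8}} = \frac{8}{72720988437}$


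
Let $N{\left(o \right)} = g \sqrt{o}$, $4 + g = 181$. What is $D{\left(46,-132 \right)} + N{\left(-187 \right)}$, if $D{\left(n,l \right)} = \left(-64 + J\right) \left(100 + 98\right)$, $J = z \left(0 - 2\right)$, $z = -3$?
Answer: $-11484 + 177 i \sqrt{187} \approx -11484.0 + 2420.4 i$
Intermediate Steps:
$J = 6$ ($J = - 3 \left(0 - 2\right) = \left(-3\right) \left(-2\right) = 6$)
$g = 177$ ($g = -4 + 181 = 177$)
$N{\left(o \right)} = 177 \sqrt{o}$
$D{\left(n,l \right)} = -11484$ ($D{\left(n,l \right)} = \left(-64 + 6\right) \left(100 + 98\right) = \left(-58\right) 198 = -11484$)
$D{\left(46,-132 \right)} + N{\left(-187 \right)} = -11484 + 177 \sqrt{-187} = -11484 + 177 i \sqrt{187}$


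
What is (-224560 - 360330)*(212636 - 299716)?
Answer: 50932221200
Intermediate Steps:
(-224560 - 360330)*(212636 - 299716) = -584890*(-87080) = 50932221200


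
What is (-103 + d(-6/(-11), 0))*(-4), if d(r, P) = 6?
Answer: 388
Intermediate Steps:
(-103 + d(-6/(-11), 0))*(-4) = (-103 + 6)*(-4) = -97*(-4) = 388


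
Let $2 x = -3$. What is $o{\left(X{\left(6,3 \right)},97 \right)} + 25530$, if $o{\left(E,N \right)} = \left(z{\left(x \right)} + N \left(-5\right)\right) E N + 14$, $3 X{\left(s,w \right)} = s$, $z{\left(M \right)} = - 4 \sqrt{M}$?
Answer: $-68546 - 388 i \sqrt{6} \approx -68546.0 - 950.4 i$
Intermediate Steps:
$x = - \frac{3}{2}$ ($x = \frac{1}{2} \left(-3\right) = - \frac{3}{2} \approx -1.5$)
$X{\left(s,w \right)} = \frac{s}{3}$
$o{\left(E,N \right)} = 14 + E N \left(- 5 N - 2 i \sqrt{6}\right)$ ($o{\left(E,N \right)} = \left(- 4 \sqrt{- \frac{3}{2}} + N \left(-5\right)\right) E N + 14 = \left(- 4 \frac{i \sqrt{6}}{2} - 5 N\right) E N + 14 = \left(- 2 i \sqrt{6} - 5 N\right) E N + 14 = \left(- 5 N - 2 i \sqrt{6}\right) E N + 14 = E \left(- 5 N - 2 i \sqrt{6}\right) N + 14 = E N \left(- 5 N - 2 i \sqrt{6}\right) + 14 = 14 + E N \left(- 5 N - 2 i \sqrt{6}\right)$)
$o{\left(X{\left(6,3 \right)},97 \right)} + 25530 = \left(14 - 5 \cdot \frac{1}{3} \cdot 6 \cdot 97^{2} - 2 i \frac{1}{3} \cdot 6 \cdot 97 \sqrt{6}\right) + 25530 = \left(14 - 10 \cdot 9409 - 2 i 2 \cdot 97 \sqrt{6}\right) + 25530 = \left(14 - 94090 - 388 i \sqrt{6}\right) + 25530 = \left(-94076 - 388 i \sqrt{6}\right) + 25530 = -68546 - 388 i \sqrt{6}$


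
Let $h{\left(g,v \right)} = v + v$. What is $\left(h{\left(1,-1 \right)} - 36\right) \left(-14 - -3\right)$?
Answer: $418$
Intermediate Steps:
$h{\left(g,v \right)} = 2 v$
$\left(h{\left(1,-1 \right)} - 36\right) \left(-14 - -3\right) = \left(2 \left(-1\right) - 36\right) \left(-14 - -3\right) = \left(-2 - 36\right) \left(-14 + 3\right) = \left(-38\right) \left(-11\right) = 418$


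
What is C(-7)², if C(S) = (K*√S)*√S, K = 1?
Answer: 49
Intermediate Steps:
C(S) = S (C(S) = (1*√S)*√S = √S*√S = S)
C(-7)² = (-7)² = 49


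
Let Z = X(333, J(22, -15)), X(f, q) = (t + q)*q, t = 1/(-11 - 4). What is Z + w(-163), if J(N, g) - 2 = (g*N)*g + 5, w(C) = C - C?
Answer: 368572778/15 ≈ 2.4572e+7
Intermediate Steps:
t = -1/15 (t = 1/(-15) = -1/15 ≈ -0.066667)
w(C) = 0
J(N, g) = 7 + N*g² (J(N, g) = 2 + ((g*N)*g + 5) = 2 + ((N*g)*g + 5) = 2 + (N*g² + 5) = 2 + (5 + N*g²) = 7 + N*g²)
X(f, q) = q*(-1/15 + q) (X(f, q) = (-1/15 + q)*q = q*(-1/15 + q))
Z = 368572778/15 (Z = (7 + 22*(-15)²)*(-1/15 + (7 + 22*(-15)²)) = (7 + 22*225)*(-1/15 + (7 + 22*225)) = (7 + 4950)*(-1/15 + (7 + 4950)) = 4957*(-1/15 + 4957) = 4957*(74354/15) = 368572778/15 ≈ 2.4572e+7)
Z + w(-163) = 368572778/15 + 0 = 368572778/15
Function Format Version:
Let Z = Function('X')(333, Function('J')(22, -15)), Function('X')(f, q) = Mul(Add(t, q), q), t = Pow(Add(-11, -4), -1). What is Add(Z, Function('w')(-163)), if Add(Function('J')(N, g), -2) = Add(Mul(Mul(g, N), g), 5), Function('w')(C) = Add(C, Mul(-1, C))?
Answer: Rational(368572778, 15) ≈ 2.4572e+7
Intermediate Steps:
t = Rational(-1, 15) (t = Pow(-15, -1) = Rational(-1, 15) ≈ -0.066667)
Function('w')(C) = 0
Function('J')(N, g) = Add(7, Mul(N, Pow(g, 2))) (Function('J')(N, g) = Add(2, Add(Mul(Mul(g, N), g), 5)) = Add(2, Add(Mul(Mul(N, g), g), 5)) = Add(2, Add(Mul(N, Pow(g, 2)), 5)) = Add(2, Add(5, Mul(N, Pow(g, 2)))) = Add(7, Mul(N, Pow(g, 2))))
Function('X')(f, q) = Mul(q, Add(Rational(-1, 15), q)) (Function('X')(f, q) = Mul(Add(Rational(-1, 15), q), q) = Mul(q, Add(Rational(-1, 15), q)))
Z = Rational(368572778, 15) (Z = Mul(Add(7, Mul(22, Pow(-15, 2))), Add(Rational(-1, 15), Add(7, Mul(22, Pow(-15, 2))))) = Mul(Add(7, Mul(22, 225)), Add(Rational(-1, 15), Add(7, Mul(22, 225)))) = Mul(Add(7, 4950), Add(Rational(-1, 15), Add(7, 4950))) = Mul(4957, Add(Rational(-1, 15), 4957)) = Mul(4957, Rational(74354, 15)) = Rational(368572778, 15) ≈ 2.4572e+7)
Add(Z, Function('w')(-163)) = Add(Rational(368572778, 15), 0) = Rational(368572778, 15)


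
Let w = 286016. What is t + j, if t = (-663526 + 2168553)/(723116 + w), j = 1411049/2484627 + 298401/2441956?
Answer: 1669612118869101487/765344606110085298 ≈ 2.1815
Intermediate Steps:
j = 4187134753271/6067349810412 (j = 1411049*(1/2484627) + 298401*(1/2441956) = 1411049/2484627 + 298401/2441956 = 4187134753271/6067349810412 ≈ 0.69011)
t = 1505027/1009132 (t = (-663526 + 2168553)/(723116 + 286016) = 1505027/1009132 ≈ 1.4914)
t + j = 1505027/1009132 + 4187134753271/6067349810412 = 1669612118869101487/765344606110085298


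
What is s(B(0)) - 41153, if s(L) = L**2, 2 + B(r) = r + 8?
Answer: -41117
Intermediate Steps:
B(r) = 6 + r (B(r) = -2 + (r + 8) = -2 + (8 + r) = 6 + r)
s(B(0)) - 41153 = (6 + 0)**2 - 41153 = 6**2 - 41153 = 36 - 41153 = -41117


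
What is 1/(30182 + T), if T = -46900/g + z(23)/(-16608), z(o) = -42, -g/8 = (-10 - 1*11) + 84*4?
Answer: 24912/752357687 ≈ 3.3112e-5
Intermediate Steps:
g = -2520 (g = -8*((-10 - 1*11) + 84*4) = -8*((-10 - 11) + 336) = -8*(-21 + 336) = -8*315 = -2520)
T = 463703/24912 (T = -46900/(-2520) - 42/(-16608) = -46900*(-1/2520) - 42*(-1/16608) = 335/18 + 7/2768 = 463703/24912 ≈ 18.614)
1/(30182 + T) = 1/(30182 + 463703/24912) = 1/(752357687/24912) = 24912/752357687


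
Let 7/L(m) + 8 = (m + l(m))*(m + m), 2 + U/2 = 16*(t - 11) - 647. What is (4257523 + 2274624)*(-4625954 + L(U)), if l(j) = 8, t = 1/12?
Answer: -1468851453365923441459/48609440 ≈ -3.0217e+13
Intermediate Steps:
t = 1/12 ≈ 0.083333
U = -4942/3 (U = -4 + 2*(16*(1/12 - 11) - 647) = -4 + 2*(16*(-131/12) - 647) = -4 + 2*(-524/3 - 647) = -4 + 2*(-2465/3) = -4 - 4930/3 = -4942/3 ≈ -1647.3)
L(m) = 7/(-8 + 2*m*(8 + m)) (L(m) = 7/(-8 + (m + 8)*(m + m)) = 7/(-8 + (8 + m)*(2*m)) = 7/(-8 + 2*m*(8 + m)))
(4257523 + 2274624)*(-4625954 + L(U)) = (4257523 + 2274624)*(-4625954 + 7/(2*(-4 + (-4942/3)**2 + 8*(-4942/3)))) = 6532147*(-4625954 + 7/(2*(-4 + 24423364/9 - 39536/3))) = 6532147*(-4625954 + 7/(2*(24304720/9))) = 6532147*(-4625954 + (7/2)*(9/24304720)) = 6532147*(-4625954 + 63/48609440) = 6532147*(-224865033405697/48609440) = -1468851453365923441459/48609440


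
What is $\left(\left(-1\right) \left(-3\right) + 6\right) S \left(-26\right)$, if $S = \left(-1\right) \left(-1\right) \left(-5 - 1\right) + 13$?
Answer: $-1638$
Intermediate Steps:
$S = 7$ ($S = 1 \left(-6\right) + 13 = -6 + 13 = 7$)
$\left(\left(-1\right) \left(-3\right) + 6\right) S \left(-26\right) = \left(\left(-1\right) \left(-3\right) + 6\right) 7 \left(-26\right) = \left(3 + 6\right) 7 \left(-26\right) = 9 \cdot 7 \left(-26\right) = 63 \left(-26\right) = -1638$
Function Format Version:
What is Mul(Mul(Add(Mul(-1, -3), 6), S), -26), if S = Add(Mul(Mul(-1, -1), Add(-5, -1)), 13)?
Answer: -1638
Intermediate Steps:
S = 7 (S = Add(Mul(1, -6), 13) = Add(-6, 13) = 7)
Mul(Mul(Add(Mul(-1, -3), 6), S), -26) = Mul(Mul(Add(Mul(-1, -3), 6), 7), -26) = Mul(Mul(Add(3, 6), 7), -26) = Mul(Mul(9, 7), -26) = Mul(63, -26) = -1638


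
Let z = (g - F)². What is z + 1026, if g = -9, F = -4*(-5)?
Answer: 1867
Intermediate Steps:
F = 20
z = 841 (z = (-9 - 1*20)² = (-9 - 20)² = (-29)² = 841)
z + 1026 = 841 + 1026 = 1867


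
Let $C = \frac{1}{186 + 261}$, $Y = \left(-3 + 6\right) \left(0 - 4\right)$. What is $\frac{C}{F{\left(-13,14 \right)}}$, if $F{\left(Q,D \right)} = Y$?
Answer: $- \frac{1}{5364} \approx -0.00018643$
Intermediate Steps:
$Y = -12$ ($Y = 3 \left(-4\right) = -12$)
$F{\left(Q,D \right)} = -12$
$C = \frac{1}{447} \approx 0.0022371$
$\frac{C}{F{\left(-13,14 \right)}} = \frac{1}{447 \left(-12\right)} = \frac{1}{447} \left(- \frac{1}{12}\right) = - \frac{1}{5364}$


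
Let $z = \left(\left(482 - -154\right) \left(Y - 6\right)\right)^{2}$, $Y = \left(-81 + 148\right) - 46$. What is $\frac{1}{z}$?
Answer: $\frac{1}{91011600} \approx 1.0988 \cdot 10^{-8}$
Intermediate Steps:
$Y = 21$ ($Y = 67 - 46 = 21$)
$z = 91011600$ ($z = \left(\left(482 - -154\right) \left(21 - 6\right)\right)^{2} = \left(\left(482 + \left(-46 + 200\right)\right) 15\right)^{2} = \left(\left(482 + 154\right) 15\right)^{2} = \left(636 \cdot 15\right)^{2} = 9540^{2} = 91011600$)
$\frac{1}{z} = \frac{1}{91011600}$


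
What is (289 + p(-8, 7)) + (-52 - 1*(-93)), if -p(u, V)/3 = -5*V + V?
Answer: 414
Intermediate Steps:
p(u, V) = 12*V (p(u, V) = -3*(-5*V + V) = -(-12)*V = 12*V)
(289 + p(-8, 7)) + (-52 - 1*(-93)) = (289 + 12*7) + (-52 - 1*(-93)) = (289 + 84) + (-52 + 93) = 373 + 41 = 414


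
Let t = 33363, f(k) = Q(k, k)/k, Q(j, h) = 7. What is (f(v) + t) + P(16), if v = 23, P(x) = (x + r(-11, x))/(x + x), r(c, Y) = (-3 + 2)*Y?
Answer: 767356/23 ≈ 33363.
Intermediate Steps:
r(c, Y) = -Y
P(x) = 0 (P(x) = (x - x)/(x + x) = 0/((2*x)) = 0*(1/(2*x)) = 0)
f(k) = 7/k
(f(v) + t) + P(16) = (7/23 + 33363) + 0 = 767356/23 + 0 = 767356/23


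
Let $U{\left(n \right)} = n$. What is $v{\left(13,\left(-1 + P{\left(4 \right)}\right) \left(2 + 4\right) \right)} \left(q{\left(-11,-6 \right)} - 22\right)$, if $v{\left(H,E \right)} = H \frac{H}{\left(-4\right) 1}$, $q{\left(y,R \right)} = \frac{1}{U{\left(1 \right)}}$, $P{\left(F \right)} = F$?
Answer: $\frac{3549}{4} \approx 887.25$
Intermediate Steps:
$q{\left(y,R \right)} = 1$ ($q{\left(y,R \right)} = 1^{-1} = 1$)
$v{\left(H,E \right)} = - \frac{H^{2}}{4}$ ($v{\left(H,E \right)} = H \frac{H}{-4} = H H \left(- \frac{1}{4}\right) = H \left(- \frac{H}{4}\right) = - \frac{H^{2}}{4}$)
$v{\left(13,\left(-1 + P{\left(4 \right)}\right) \left(2 + 4\right) \right)} \left(q{\left(-11,-6 \right)} - 22\right) = - \frac{13^{2}}{4} \left(1 - 22\right) = \left(- \frac{1}{4}\right) 169 \left(-21\right) = \left(- \frac{169}{4}\right) \left(-21\right) = \frac{3549}{4}$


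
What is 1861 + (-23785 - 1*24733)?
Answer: -46657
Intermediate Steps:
1861 + (-23785 - 1*24733) = 1861 + (-23785 - 24733) = 1861 - 48518 = -46657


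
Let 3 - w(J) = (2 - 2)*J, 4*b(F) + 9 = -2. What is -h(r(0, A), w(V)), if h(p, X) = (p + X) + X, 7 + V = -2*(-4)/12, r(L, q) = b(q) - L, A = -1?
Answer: -13/4 ≈ -3.2500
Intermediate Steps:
b(F) = -11/4 (b(F) = -9/4 + (1/4)*(-2) = -9/4 - 1/2 = -11/4)
r(L, q) = -11/4 - L
V = -19/3 (V = -7 - 2*(-4)/12 = -7 + 8*(1/12) = -7 + 2/3 = -19/3 ≈ -6.3333)
w(J) = 3 (w(J) = 3 - (2 - 2)*J = 3 - 0*J = 3 - 1*0 = 3 + 0 = 3)
h(p, X) = p + 2*X (h(p, X) = (X + p) + X = p + 2*X)
-h(r(0, A), w(V)) = -((-11/4 - 1*0) + 2*3) = -((-11/4 + 0) + 6) = -(-11/4 + 6) = -1*13/4 = -13/4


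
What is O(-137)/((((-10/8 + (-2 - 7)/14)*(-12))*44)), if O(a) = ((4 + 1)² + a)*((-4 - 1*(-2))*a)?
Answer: -53704/1749 ≈ -30.706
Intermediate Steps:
O(a) = -2*a*(25 + a) (O(a) = (5² + a)*((-4 + 2)*a) = (25 + a)*(-2*a) = -2*a*(25 + a))
O(-137)/((((-10/8 + (-2 - 7)/14)*(-12))*44)) = (-2*(-137)*(25 - 137))/((((-10/8 + (-2 - 7)/14)*(-12))*44)) = (-2*(-137)*(-112))/((((-10*⅛ - 9*1/14)*(-12))*44)) = -30688*(-1/(528*(-5/4 - 9/14))) = -30688/(-53/28*(-12)*44) = -30688/((159/7)*44) = -30688/6996/7 = -30688*7/6996 = -53704/1749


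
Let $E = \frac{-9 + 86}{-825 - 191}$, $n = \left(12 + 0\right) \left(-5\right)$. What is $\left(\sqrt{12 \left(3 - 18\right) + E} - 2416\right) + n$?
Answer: $-2476 + \frac{i \sqrt{46471078}}{508} \approx -2476.0 + 13.419 i$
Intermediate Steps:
$n = -60$ ($n = 12 \left(-5\right) = -60$)
$E = - \frac{77}{1016}$ ($E = \frac{77}{-1016} = 77 \left(- \frac{1}{1016}\right) = - \frac{77}{1016} \approx -0.075787$)
$\left(\sqrt{12 \left(3 - 18\right) + E} - 2416\right) + n = \left(\sqrt{12 \left(3 - 18\right) - \frac{77}{1016}} - 2416\right) - 60 = \left(\sqrt{12 \left(-15\right) - \frac{77}{1016}} - 2416\right) - 60 = \left(\sqrt{-180 - \frac{77}{1016}} - 2416\right) - 60 = \left(\sqrt{- \frac{182957}{1016}} - 2416\right) - 60 = \left(\frac{i \sqrt{46471078}}{508} - 2416\right) - 60 = \left(-2416 + \frac{i \sqrt{46471078}}{508}\right) - 60 = -2476 + \frac{i \sqrt{46471078}}{508}$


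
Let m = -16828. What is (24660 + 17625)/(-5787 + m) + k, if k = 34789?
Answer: 157342190/4523 ≈ 34787.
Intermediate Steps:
(24660 + 17625)/(-5787 + m) + k = (24660 + 17625)/(-5787 - 16828) + 34789 = 42285/(-22615) + 34789 = 42285*(-1/22615) + 34789 = -8457/4523 + 34789 = 157342190/4523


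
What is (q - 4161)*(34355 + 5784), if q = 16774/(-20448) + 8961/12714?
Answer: -3618496174921375/21664656 ≈ -1.6702e+8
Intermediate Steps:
q = -2502509/21664656 (q = 16774*(-1/20448) + 8961*(1/12714) = -8387/10224 + 2987/4238 = -2502509/21664656 ≈ -0.11551)
(q - 4161)*(34355 + 5784) = (-2502509/21664656 - 4161)*(34355 + 5784) = -90149136125/21664656*40139 = -3618496174921375/21664656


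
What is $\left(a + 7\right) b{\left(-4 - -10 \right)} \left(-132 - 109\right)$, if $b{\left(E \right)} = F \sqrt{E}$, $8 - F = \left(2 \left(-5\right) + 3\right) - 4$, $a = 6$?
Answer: $- 59527 \sqrt{6} \approx -1.4581 \cdot 10^{5}$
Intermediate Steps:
$F = 19$ ($F = 8 - \left(\left(2 \left(-5\right) + 3\right) - 4\right) = 8 - \left(\left(-10 + 3\right) - 4\right) = 8 - \left(-7 - 4\right) = 8 - -11 = 8 + 11 = 19$)
$b{\left(E \right)} = 19 \sqrt{E}$
$\left(a + 7\right) b{\left(-4 - -10 \right)} \left(-132 - 109\right) = \left(6 + 7\right) 19 \sqrt{-4 - -10} \left(-132 - 109\right) = 13 \cdot 19 \sqrt{-4 + 10} \left(-241\right) = 13 \cdot 19 \sqrt{6} \left(-241\right) = 247 \sqrt{6} \left(-241\right) = - 59527 \sqrt{6}$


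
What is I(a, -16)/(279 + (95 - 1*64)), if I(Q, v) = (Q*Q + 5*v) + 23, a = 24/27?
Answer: -4553/25110 ≈ -0.18132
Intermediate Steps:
a = 8/9 (a = 24*(1/27) = 8/9 ≈ 0.88889)
I(Q, v) = 23 + Q² + 5*v (I(Q, v) = (Q² + 5*v) + 23 = 23 + Q² + 5*v)
I(a, -16)/(279 + (95 - 1*64)) = (23 + (8/9)² + 5*(-16))/(279 + (95 - 1*64)) = (23 + 64/81 - 80)/(279 + (95 - 64)) = -4553/(81*(279 + 31)) = -4553/81/310 = -4553/81*1/310 = -4553/25110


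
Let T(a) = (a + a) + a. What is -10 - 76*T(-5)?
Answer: 1130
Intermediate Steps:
T(a) = 3*a (T(a) = 2*a + a = 3*a)
-10 - 76*T(-5) = -10 - 228*(-5) = -10 - 76*(-15) = -10 + 1140 = 1130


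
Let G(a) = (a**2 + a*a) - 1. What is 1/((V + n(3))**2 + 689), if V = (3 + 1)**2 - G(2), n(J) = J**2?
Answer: 1/1013 ≈ 0.00098717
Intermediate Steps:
G(a) = -1 + 2*a**2 (G(a) = (a**2 + a**2) - 1 = 2*a**2 - 1 = -1 + 2*a**2)
V = 9 (V = (3 + 1)**2 - (-1 + 2*2**2) = 4**2 - (-1 + 2*4) = 16 - (-1 + 8) = 16 - 1*7 = 16 - 7 = 9)
1/((V + n(3))**2 + 689) = 1/((9 + 3**2)**2 + 689) = 1/((9 + 9)**2 + 689) = 1/(18**2 + 689) = 1/(324 + 689) = 1/1013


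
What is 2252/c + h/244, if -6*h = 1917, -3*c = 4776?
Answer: -264533/97112 ≈ -2.7240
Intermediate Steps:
c = -1592 (c = -⅓*4776 = -1592)
h = -639/2 (h = -⅙*1917 = -639/2 ≈ -319.50)
2252/c + h/244 = 2252/(-1592) - 639/2/244 = 2252*(-1/1592) - 639/2*1/244 = -563/398 - 639/488 = -264533/97112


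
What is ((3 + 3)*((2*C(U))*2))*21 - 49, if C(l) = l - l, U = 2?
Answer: -49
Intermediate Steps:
C(l) = 0
((3 + 3)*((2*C(U))*2))*21 - 49 = ((3 + 3)*((2*0)*2))*21 - 49 = (6*(0*2))*21 - 49 = (6*0)*21 - 49 = 0*21 - 49 = 0 - 49 = -49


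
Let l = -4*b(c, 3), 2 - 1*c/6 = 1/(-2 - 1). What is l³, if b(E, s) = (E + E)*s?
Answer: -37933056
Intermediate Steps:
c = 14 (c = 12 - 6/(-2 - 1) = 12 - 6/(-3) = 12 - 6*(-⅓) = 12 + 2 = 14)
b(E, s) = 2*E*s (b(E, s) = (2*E)*s = 2*E*s)
l = -336 (l = -8*14*3 = -4*84 = -336)
l³ = (-336)³ = -37933056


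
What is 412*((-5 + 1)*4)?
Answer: -6592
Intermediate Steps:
412*((-5 + 1)*4) = 412*(-4*4) = 412*(-16) = -6592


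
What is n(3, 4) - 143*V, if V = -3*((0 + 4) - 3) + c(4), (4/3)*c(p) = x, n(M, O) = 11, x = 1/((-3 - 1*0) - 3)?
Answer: 3663/8 ≈ 457.88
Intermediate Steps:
x = -1/6 (x = 1/((-3 + 0) - 3) = 1/(-3 - 3) = 1/(-6) = -1/6 ≈ -0.16667)
c(p) = -1/8 (c(p) = (3/4)*(-1/6) = -1/8)
V = -25/8 (V = -3*((0 + 4) - 3) - 1/8 = -3*(4 - 3) - 1/8 = -3*1 - 1/8 = -3 - 1/8 = -25/8 ≈ -3.1250)
n(3, 4) - 143*V = 11 - 143*(-25/8) = 11 + 3575/8 = 3663/8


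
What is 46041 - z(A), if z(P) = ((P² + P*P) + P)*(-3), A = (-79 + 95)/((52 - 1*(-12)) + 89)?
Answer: 359260883/7803 ≈ 46041.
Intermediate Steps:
A = 16/153 (A = 16/((52 + 12) + 89) = 16/(64 + 89) = 16/153 ≈ 0.10458)
z(P) = -6*P² - 3*P (z(P) = ((P² + P²) + P)*(-3) = (2*P² + P)*(-3) = (P + 2*P²)*(-3) = -6*P² - 3*P)
46041 - z(A) = 46041 - (-3)*16*(1 + 2*(16/153))/153 = 46041 - (-3)*16*(1 + 32/153)/153 = 46041 - (-3)*16*185/(153*153) = 46041 - 1*(-2960/7803) = 46041 + 2960/7803 = 359260883/7803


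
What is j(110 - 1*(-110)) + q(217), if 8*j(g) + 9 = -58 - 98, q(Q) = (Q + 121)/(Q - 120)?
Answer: -13301/776 ≈ -17.140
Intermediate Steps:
q(Q) = (121 + Q)/(-120 + Q)
j(g) = -165/8 (j(g) = -9/8 + (-58 - 98)/8 = -9/8 + (⅛)*(-156) = -9/8 - 39/2 = -165/8)
j(110 - 1*(-110)) + q(217) = -165/8 + (121 + 217)/(-120 + 217) = -165/8 + 338/97 = -13301/776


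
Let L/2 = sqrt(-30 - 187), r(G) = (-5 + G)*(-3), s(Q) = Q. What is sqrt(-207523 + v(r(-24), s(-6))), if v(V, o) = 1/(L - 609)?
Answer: sqrt(-207523 + 1/(-609 + 2*I*sqrt(217))) ≈ 0.e-7 - 455.55*I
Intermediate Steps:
r(G) = 15 - 3*G
L = 2*I*sqrt(217) (L = 2*sqrt(-30 - 187) = 2*sqrt(-217) = 2*(I*sqrt(217)) = 2*I*sqrt(217) ≈ 29.462*I)
v(V, o) = 1/(-609 + 2*I*sqrt(217)) (v(V, o) = 1/(2*I*sqrt(217) - 609) = 1/(-609 + 2*I*sqrt(217)))
sqrt(-207523 + v(r(-24), s(-6))) = sqrt(-207523 + (-87/53107 - 2*I*sqrt(217)/371749)) = sqrt(-11020924048/53107 - 2*I*sqrt(217)/371749)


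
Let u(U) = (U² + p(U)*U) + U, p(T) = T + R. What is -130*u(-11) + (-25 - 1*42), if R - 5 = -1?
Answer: -24377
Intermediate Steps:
R = 4 (R = 5 - 1 = 4)
p(T) = 4 + T (p(T) = T + 4 = 4 + T)
u(U) = U + U² + U*(4 + U) (u(U) = (U² + (4 + U)*U) + U = (U² + U*(4 + U)) + U = U + U² + U*(4 + U))
-130*u(-11) + (-25 - 1*42) = -(-1430)*(5 + 2*(-11)) + (-25 - 1*42) = -(-1430)*(5 - 22) + (-25 - 42) = -(-1430)*(-17) - 67 = -130*187 - 67 = -24310 - 67 = -24377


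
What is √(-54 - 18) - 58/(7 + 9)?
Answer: -29/8 + 6*I*√2 ≈ -3.625 + 8.4853*I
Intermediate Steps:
√(-54 - 18) - 58/(7 + 9) = √(-72) - 58/16 = 6*I*√2 - 58*1/16 = 6*I*√2 - 29/8 = -29/8 + 6*I*√2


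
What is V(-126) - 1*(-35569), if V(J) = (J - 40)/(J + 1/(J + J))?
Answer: 1129464289/31753 ≈ 35570.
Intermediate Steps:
V(J) = (-40 + J)/(J + 1/(2*J))
V(-126) - 1*(-35569) = 2*(-126)*(-40 - 126)/(1 + 2*(-126)²) - 1*(-35569) = 2*(-126)*(-166)/(1 + 2*15876) + 35569 = 2*(-126)*(-166)/(1 + 31752) + 35569 = 2*(-126)*(-166)/31753 + 35569 = 2*(-126)*(1/31753)*(-166) + 35569 = 41832/31753 + 35569 = 1129464289/31753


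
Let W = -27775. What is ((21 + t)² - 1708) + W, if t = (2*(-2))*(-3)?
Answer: -28394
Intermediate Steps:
t = 12 (t = -4*(-3) = 12)
((21 + t)² - 1708) + W = ((21 + 12)² - 1708) - 27775 = (33² - 1708) - 27775 = (1089 - 1708) - 27775 = -619 - 27775 = -28394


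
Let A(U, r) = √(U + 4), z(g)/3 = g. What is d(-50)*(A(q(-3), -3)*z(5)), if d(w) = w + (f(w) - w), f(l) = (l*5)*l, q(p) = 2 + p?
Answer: 187500*√3 ≈ 3.2476e+5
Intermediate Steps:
z(g) = 3*g
f(l) = 5*l² (f(l) = (5*l)*l = 5*l²)
A(U, r) = √(4 + U)
d(w) = 5*w² (d(w) = w + (5*w² - w) = w + (-w + 5*w²) = 5*w²)
d(-50)*(A(q(-3), -3)*z(5)) = (5*(-50)²)*(√(4 + (2 - 3))*(3*5)) = (5*2500)*(√(4 - 1)*15) = 12500*(√3*15) = 12500*(15*√3) = 187500*√3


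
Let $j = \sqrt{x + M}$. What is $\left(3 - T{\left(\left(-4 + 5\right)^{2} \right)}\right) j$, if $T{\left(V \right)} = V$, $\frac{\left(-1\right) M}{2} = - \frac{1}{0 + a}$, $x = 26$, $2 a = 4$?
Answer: $6 \sqrt{3} \approx 10.392$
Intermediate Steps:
$a = 2$ ($a = \frac{1}{2} \cdot 4 = 2$)
$M = 1$ ($M = - 2 \left(- \frac{1}{0 + 2}\right) = - 2 \left(- \frac{1}{2}\right) = - 2 \left(\left(-1\right) \frac{1}{2}\right) = \left(-2\right) \left(- \frac{1}{2}\right) = 1$)
$j = 3 \sqrt{3}$ ($j = \sqrt{26 + 1} = \sqrt{27} = 3 \sqrt{3} \approx 5.1962$)
$\left(3 - T{\left(\left(-4 + 5\right)^{2} \right)}\right) j = \left(3 - \left(-4 + 5\right)^{2}\right) 3 \sqrt{3} = \left(3 - 1^{2}\right) 3 \sqrt{3} = \left(3 - 1\right) 3 \sqrt{3} = 2 \cdot 3 \sqrt{3} = 6 \sqrt{3}$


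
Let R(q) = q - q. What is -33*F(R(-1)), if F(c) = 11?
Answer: -363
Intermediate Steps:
R(q) = 0
-33*F(R(-1)) = -33*11 = -363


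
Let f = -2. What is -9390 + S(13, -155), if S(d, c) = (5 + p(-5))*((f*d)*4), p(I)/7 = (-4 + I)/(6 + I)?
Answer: -3358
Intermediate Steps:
p(I) = 7*(-4 + I)/(6 + I) (p(I) = 7*((-4 + I)/(6 + I)) = 7*(-4 + I)/(6 + I))
S(d, c) = 464*d (S(d, c) = (5 + 7*(-4 - 5)/(6 - 5))*(-2*d*4) = (5 + 7*(-9)/1)*(-8*d) = (5 + 7*1*(-9))*(-8*d) = (5 - 63)*(-8*d) = -(-464)*d = 464*d)
-9390 + S(13, -155) = -9390 + 464*13 = -9390 + 6032 = -3358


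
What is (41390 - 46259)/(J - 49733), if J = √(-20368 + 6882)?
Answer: 242149977/2473384775 + 4869*I*√13486/2473384775 ≈ 0.097902 + 0.00022861*I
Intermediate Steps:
J = I*√13486 (J = √(-13486) = I*√13486 ≈ 116.13*I)
(41390 - 46259)/(J - 49733) = (41390 - 46259)/(I*√13486 - 49733) = -4869/(-49733 + I*√13486)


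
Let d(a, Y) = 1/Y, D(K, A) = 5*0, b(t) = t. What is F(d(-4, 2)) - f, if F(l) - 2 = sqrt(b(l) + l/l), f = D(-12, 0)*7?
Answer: 2 + sqrt(6)/2 ≈ 3.2247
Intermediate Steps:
D(K, A) = 0
f = 0 (f = 0*7 = 0)
F(l) = 2 + sqrt(1 + l) (F(l) = 2 + sqrt(l + l/l) = 2 + sqrt(l + 1) = 2 + sqrt(1 + l))
F(d(-4, 2)) - f = (2 + sqrt(1 + 1/2)) - 1*0 = (2 + sqrt(1 + 1/2)) + 0 = (2 + sqrt(3/2)) + 0 = (2 + sqrt(6)/2) + 0 = 2 + sqrt(6)/2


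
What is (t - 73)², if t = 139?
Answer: 4356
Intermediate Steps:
(t - 73)² = (139 - 73)² = 66² = 4356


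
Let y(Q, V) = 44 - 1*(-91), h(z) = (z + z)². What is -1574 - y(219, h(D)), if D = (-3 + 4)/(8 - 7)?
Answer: -1709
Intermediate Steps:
D = 1 (D = 1/1 = 1*1 = 1)
h(z) = 4*z² (h(z) = (2*z)² = 4*z²)
y(Q, V) = 135 (y(Q, V) = 44 + 91 = 135)
-1574 - y(219, h(D)) = -1574 - 1*135 = -1574 - 135 = -1709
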